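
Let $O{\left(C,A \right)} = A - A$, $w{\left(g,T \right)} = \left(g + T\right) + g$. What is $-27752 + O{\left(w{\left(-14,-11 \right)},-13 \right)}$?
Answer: $-27752$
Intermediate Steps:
$w{\left(g,T \right)} = T + 2 g$ ($w{\left(g,T \right)} = \left(T + g\right) + g = T + 2 g$)
$O{\left(C,A \right)} = 0$
$-27752 + O{\left(w{\left(-14,-11 \right)},-13 \right)} = -27752 + 0 = -27752$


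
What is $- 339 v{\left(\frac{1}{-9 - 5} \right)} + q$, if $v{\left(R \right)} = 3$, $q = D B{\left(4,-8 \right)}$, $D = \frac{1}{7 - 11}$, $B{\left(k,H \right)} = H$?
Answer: $-1015$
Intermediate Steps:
$D = - \frac{1}{4}$ ($D = \frac{1}{-4} = - \frac{1}{4} \approx -0.25$)
$q = 2$ ($q = \left(- \frac{1}{4}\right) \left(-8\right) = 2$)
$- 339 v{\left(\frac{1}{-9 - 5} \right)} + q = \left(-339\right) 3 + 2 = -1017 + 2 = -1015$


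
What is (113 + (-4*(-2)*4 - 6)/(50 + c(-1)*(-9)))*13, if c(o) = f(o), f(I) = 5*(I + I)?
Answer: 102999/70 ≈ 1471.4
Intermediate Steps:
f(I) = 10*I (f(I) = 5*(2*I) = 10*I)
c(o) = 10*o
(113 + (-4*(-2)*4 - 6)/(50 + c(-1)*(-9)))*13 = (113 + (-4*(-2)*4 - 6)/(50 + (10*(-1))*(-9)))*13 = (113 + (8*4 - 6)/(50 - 10*(-9)))*13 = (113 + (32 - 6)/(50 + 90))*13 = (113 + 26/140)*13 = (113 + 26*(1/140))*13 = (113 + 13/70)*13 = (7923/70)*13 = 102999/70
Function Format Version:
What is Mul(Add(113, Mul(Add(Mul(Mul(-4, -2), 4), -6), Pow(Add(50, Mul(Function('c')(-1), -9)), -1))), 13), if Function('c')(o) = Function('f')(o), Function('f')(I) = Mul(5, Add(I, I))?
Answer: Rational(102999, 70) ≈ 1471.4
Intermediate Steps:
Function('f')(I) = Mul(10, I) (Function('f')(I) = Mul(5, Mul(2, I)) = Mul(10, I))
Function('c')(o) = Mul(10, o)
Mul(Add(113, Mul(Add(Mul(Mul(-4, -2), 4), -6), Pow(Add(50, Mul(Function('c')(-1), -9)), -1))), 13) = Mul(Add(113, Mul(Add(Mul(Mul(-4, -2), 4), -6), Pow(Add(50, Mul(Mul(10, -1), -9)), -1))), 13) = Mul(Add(113, Mul(Add(Mul(8, 4), -6), Pow(Add(50, Mul(-10, -9)), -1))), 13) = Mul(Add(113, Mul(Add(32, -6), Pow(Add(50, 90), -1))), 13) = Mul(Add(113, Mul(26, Pow(140, -1))), 13) = Mul(Add(113, Mul(26, Rational(1, 140))), 13) = Mul(Add(113, Rational(13, 70)), 13) = Mul(Rational(7923, 70), 13) = Rational(102999, 70)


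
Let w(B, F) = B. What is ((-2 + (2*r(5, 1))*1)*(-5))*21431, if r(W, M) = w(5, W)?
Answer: -857240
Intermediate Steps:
r(W, M) = 5
((-2 + (2*r(5, 1))*1)*(-5))*21431 = ((-2 + (2*5)*1)*(-5))*21431 = ((-2 + 10*1)*(-5))*21431 = ((-2 + 10)*(-5))*21431 = (8*(-5))*21431 = -40*21431 = -857240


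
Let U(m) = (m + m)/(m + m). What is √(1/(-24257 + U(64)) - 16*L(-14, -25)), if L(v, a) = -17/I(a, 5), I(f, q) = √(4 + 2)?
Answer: √(-3411 + 3750753792*√6)/9096 ≈ 10.538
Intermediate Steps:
I(f, q) = √6
U(m) = 1 (U(m) = (2*m)/((2*m)) = (2*m)*(1/(2*m)) = 1)
L(v, a) = -17*√6/6
√(1/(-24257 + U(64)) - 16*L(-14, -25)) = √(1/(-24257 + 1) - (-136)*√6/3) = √(1/(-24256) + 136*√6/3) = √(-1/24256 + 136*√6/3)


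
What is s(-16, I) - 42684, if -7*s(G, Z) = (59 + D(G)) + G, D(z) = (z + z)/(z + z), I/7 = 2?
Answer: -298832/7 ≈ -42690.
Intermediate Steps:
I = 14 (I = 7*2 = 14)
D(z) = 1 (D(z) = (2*z)/((2*z)) = (2*z)*(1/(2*z)) = 1)
s(G, Z) = -60/7 - G/7 (s(G, Z) = -((59 + 1) + G)/7 = -(60 + G)/7 = -60/7 - G/7)
s(-16, I) - 42684 = (-60/7 - ⅐*(-16)) - 42684 = (-60/7 + 16/7) - 42684 = -44/7 - 42684 = -298832/7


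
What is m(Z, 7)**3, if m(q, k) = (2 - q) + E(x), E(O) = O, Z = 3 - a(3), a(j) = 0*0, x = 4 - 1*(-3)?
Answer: 216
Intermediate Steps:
x = 7 (x = 4 + 3 = 7)
a(j) = 0
Z = 3 (Z = 3 - 1*0 = 3 + 0 = 3)
m(q, k) = 9 - q (m(q, k) = (2 - q) + 7 = 9 - q)
m(Z, 7)**3 = (9 - 1*3)**3 = (9 - 3)**3 = 6**3 = 216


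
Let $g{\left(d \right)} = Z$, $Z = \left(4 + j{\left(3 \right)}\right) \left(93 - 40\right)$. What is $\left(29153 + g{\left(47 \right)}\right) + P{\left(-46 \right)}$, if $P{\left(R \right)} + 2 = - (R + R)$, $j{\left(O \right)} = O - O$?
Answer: $29455$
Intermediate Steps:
$j{\left(O \right)} = 0$
$Z = 212$ ($Z = \left(4 + 0\right) \left(93 - 40\right) = 4 \cdot 53 = 212$)
$P{\left(R \right)} = -2 - 2 R$ ($P{\left(R \right)} = -2 - \left(R + R\right) = -2 - 2 R$)
$g{\left(d \right)} = 212$
$\left(29153 + g{\left(47 \right)}\right) + P{\left(-46 \right)} = \left(29153 + 212\right) - -90 = 29365 + \left(-2 + 92\right) = 29365 + 90 = 29455$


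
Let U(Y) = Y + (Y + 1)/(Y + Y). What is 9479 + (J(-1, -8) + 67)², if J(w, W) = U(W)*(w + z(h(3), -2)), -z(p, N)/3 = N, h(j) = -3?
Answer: 2644713/256 ≈ 10331.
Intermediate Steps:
z(p, N) = -3*N
U(Y) = Y + (1 + Y)/(2*Y) (U(Y) = Y + (1 + Y)/((2*Y)) = Y + (1 + Y)*(1/(2*Y)) = Y + (1 + Y)/(2*Y))
J(w, W) = (6 + w)*(½ + W + 1/(2*W)) (J(w, W) = (½ + W + 1/(2*W))*(w - 3*(-2)) = (½ + W + 1/(2*W))*(w + 6) = (½ + W + 1/(2*W))*(6 + w) = (6 + w)*(½ + W + 1/(2*W)))
9479 + (J(-1, -8) + 67)² = 9479 + ((½)*(1 - 8*(1 + 2*(-8)))*(6 - 1)/(-8) + 67)² = 9479 + ((½)*(-⅛)*(1 - 8*(1 - 16))*5 + 67)² = 9479 + ((½)*(-⅛)*(1 - 8*(-15))*5 + 67)² = 9479 + ((½)*(-⅛)*(1 + 120)*5 + 67)² = 9479 + ((½)*(-⅛)*121*5 + 67)² = 9479 + (-605/16 + 67)² = 9479 + (467/16)² = 9479 + 218089/256 = 2644713/256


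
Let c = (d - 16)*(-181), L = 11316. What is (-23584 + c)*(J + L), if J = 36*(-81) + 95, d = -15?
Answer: -152680635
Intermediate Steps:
J = -2821 (J = -2916 + 95 = -2821)
c = 5611 (c = (-15 - 16)*(-181) = -31*(-181) = 5611)
(-23584 + c)*(J + L) = (-23584 + 5611)*(-2821 + 11316) = -17973*8495 = -152680635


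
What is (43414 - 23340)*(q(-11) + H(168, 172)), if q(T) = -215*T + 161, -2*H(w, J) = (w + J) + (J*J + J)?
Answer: -251366628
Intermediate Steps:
H(w, J) = -J - w/2 - J²/2 (H(w, J) = -((w + J) + (J*J + J))/2 = -((J + w) + (J² + J))/2 = -((J + w) + (J + J²))/2 = -(w + J² + 2*J)/2 = -J - w/2 - J²/2)
q(T) = 161 - 215*T
(43414 - 23340)*(q(-11) + H(168, 172)) = (43414 - 23340)*((161 - 215*(-11)) + (-1*172 - ½*168 - ½*172²)) = 20074*((161 + 2365) + (-172 - 84 - ½*29584)) = 20074*(2526 + (-172 - 84 - 14792)) = 20074*(2526 - 15048) = 20074*(-12522) = -251366628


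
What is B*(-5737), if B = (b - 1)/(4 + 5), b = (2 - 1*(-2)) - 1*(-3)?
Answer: -11474/3 ≈ -3824.7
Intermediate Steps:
b = 7 (b = (2 + 2) + 3 = 4 + 3 = 7)
B = ⅔ (B = (7 - 1)/(4 + 5) = 6/9 = 6*(⅑) = ⅔ ≈ 0.66667)
B*(-5737) = (⅔)*(-5737) = -11474/3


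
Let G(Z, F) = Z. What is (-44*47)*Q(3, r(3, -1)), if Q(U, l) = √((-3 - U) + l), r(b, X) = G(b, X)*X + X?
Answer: -2068*I*√10 ≈ -6539.6*I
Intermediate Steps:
r(b, X) = X + X*b (r(b, X) = b*X + X = X*b + X = X + X*b)
Q(U, l) = √(-3 + l - U)
(-44*47)*Q(3, r(3, -1)) = (-44*47)*√(-3 - (1 + 3) - 1*3) = -2068*√(-3 - 1*4 - 3) = -2068*√(-3 - 4 - 3) = -2068*I*√10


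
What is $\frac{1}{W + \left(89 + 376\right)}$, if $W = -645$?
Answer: $- \frac{1}{180} \approx -0.0055556$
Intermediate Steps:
$\frac{1}{W + \left(89 + 376\right)} = \frac{1}{-645 + \left(89 + 376\right)} = \frac{1}{-645 + 465} = \frac{1}{-180} = - \frac{1}{180}$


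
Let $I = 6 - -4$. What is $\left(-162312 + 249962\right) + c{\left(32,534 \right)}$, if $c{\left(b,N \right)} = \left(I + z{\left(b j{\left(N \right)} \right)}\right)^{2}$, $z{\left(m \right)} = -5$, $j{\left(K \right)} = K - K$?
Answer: $87675$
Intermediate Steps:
$j{\left(K \right)} = 0$
$I = 10$ ($I = 6 + 4 = 10$)
$c{\left(b,N \right)} = 25$ ($c{\left(b,N \right)} = \left(10 - 5\right)^{2} = 5^{2} = 25$)
$\left(-162312 + 249962\right) + c{\left(32,534 \right)} = \left(-162312 + 249962\right) + 25 = 87650 + 25 = 87675$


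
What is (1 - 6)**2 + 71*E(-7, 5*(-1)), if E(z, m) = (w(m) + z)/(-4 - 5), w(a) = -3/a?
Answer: 3397/45 ≈ 75.489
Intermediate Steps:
E(z, m) = -z/9 + 1/(3*m) (E(z, m) = (-3/m + z)/(-4 - 5) = (z - 3/m)/(-9) = (z - 3/m)*(-1/9) = -z/9 + 1/(3*m))
(1 - 6)**2 + 71*E(-7, 5*(-1)) = (1 - 6)**2 + 71*((3 - 1*5*(-1)*(-7))/(9*((5*(-1))))) = (-5)**2 + 71*((1/9)*(3 - 1*(-5)*(-7))/(-5)) = 25 + 71*((1/9)*(-1/5)*(3 - 35)) = 25 + 71*((1/9)*(-1/5)*(-32)) = 25 + 71*(32/45) = 25 + 2272/45 = 3397/45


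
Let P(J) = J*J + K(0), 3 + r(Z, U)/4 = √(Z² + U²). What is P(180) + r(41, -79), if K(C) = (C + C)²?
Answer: 32388 + 4*√7922 ≈ 32744.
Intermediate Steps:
K(C) = 4*C² (K(C) = (2*C)² = 4*C²)
r(Z, U) = -12 + 4*√(U² + Z²) (r(Z, U) = -12 + 4*√(Z² + U²) = -12 + 4*√(U² + Z²))
P(J) = J² (P(J) = J*J + 4*0² = J² + 4*0 = J² + 0 = J²)
P(180) + r(41, -79) = 180² + (-12 + 4*√((-79)² + 41²)) = 32400 + (-12 + 4*√(6241 + 1681)) = 32400 + (-12 + 4*√7922) = 32388 + 4*√7922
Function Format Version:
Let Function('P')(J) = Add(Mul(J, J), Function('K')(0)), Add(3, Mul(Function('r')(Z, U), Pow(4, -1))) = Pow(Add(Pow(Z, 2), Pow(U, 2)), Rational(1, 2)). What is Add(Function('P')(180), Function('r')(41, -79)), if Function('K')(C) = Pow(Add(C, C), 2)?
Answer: Add(32388, Mul(4, Pow(7922, Rational(1, 2)))) ≈ 32744.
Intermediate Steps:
Function('K')(C) = Mul(4, Pow(C, 2)) (Function('K')(C) = Pow(Mul(2, C), 2) = Mul(4, Pow(C, 2)))
Function('r')(Z, U) = Add(-12, Mul(4, Pow(Add(Pow(U, 2), Pow(Z, 2)), Rational(1, 2)))) (Function('r')(Z, U) = Add(-12, Mul(4, Pow(Add(Pow(Z, 2), Pow(U, 2)), Rational(1, 2)))) = Add(-12, Mul(4, Pow(Add(Pow(U, 2), Pow(Z, 2)), Rational(1, 2)))))
Function('P')(J) = Pow(J, 2) (Function('P')(J) = Add(Mul(J, J), Mul(4, Pow(0, 2))) = Add(Pow(J, 2), Mul(4, 0)) = Add(Pow(J, 2), 0) = Pow(J, 2))
Add(Function('P')(180), Function('r')(41, -79)) = Add(Pow(180, 2), Add(-12, Mul(4, Pow(Add(Pow(-79, 2), Pow(41, 2)), Rational(1, 2))))) = Add(32400, Add(-12, Mul(4, Pow(Add(6241, 1681), Rational(1, 2))))) = Add(32400, Add(-12, Mul(4, Pow(7922, Rational(1, 2))))) = Add(32388, Mul(4, Pow(7922, Rational(1, 2))))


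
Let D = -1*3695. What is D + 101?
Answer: -3594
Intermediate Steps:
D = -3695
D + 101 = -3695 + 101 = -3594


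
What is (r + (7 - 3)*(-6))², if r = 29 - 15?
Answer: 100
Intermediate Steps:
r = 14
(r + (7 - 3)*(-6))² = (14 + (7 - 3)*(-6))² = (14 + 4*(-6))² = (14 - 24)² = (-10)² = 100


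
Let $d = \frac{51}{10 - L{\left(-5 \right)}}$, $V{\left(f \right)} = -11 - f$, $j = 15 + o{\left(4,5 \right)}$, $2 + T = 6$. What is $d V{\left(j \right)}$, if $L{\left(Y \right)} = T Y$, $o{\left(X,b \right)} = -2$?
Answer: $- \frac{204}{5} \approx -40.8$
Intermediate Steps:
$T = 4$ ($T = -2 + 6 = 4$)
$L{\left(Y \right)} = 4 Y$
$j = 13$ ($j = 15 - 2 = 13$)
$d = \frac{17}{10}$ ($d = \frac{51}{10 - 4 \left(-5\right)} = \frac{51}{10 - -20} = \frac{51}{10 + 20} = \frac{51}{30} = 51 \cdot \frac{1}{30} = \frac{17}{10} \approx 1.7$)
$d V{\left(j \right)} = \frac{17 \left(-11 - 13\right)}{10} = \frac{17}{10} \left(-24\right) = - \frac{204}{5}$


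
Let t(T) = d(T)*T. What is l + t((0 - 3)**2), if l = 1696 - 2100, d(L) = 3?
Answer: -377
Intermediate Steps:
l = -404
t(T) = 3*T
l + t((0 - 3)**2) = -404 + 3*(0 - 3)**2 = -404 + 3*(-3)**2 = -404 + 3*9 = -404 + 27 = -377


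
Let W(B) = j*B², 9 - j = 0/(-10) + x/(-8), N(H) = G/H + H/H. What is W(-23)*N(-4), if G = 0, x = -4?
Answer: 8993/2 ≈ 4496.5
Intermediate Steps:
N(H) = 1 (N(H) = 0/H + H/H = 0 + 1 = 1)
j = 17/2 (j = 9 - (0/(-10) - 4/(-8)) = 9 - (0*(-⅒) - 4*(-⅛)) = 9 - (0 + ½) = 9 - 1*½ = 9 - ½ = 17/2 ≈ 8.5000)
W(B) = 17*B²/2
W(-23)*N(-4) = ((17/2)*(-23)²)*1 = ((17/2)*529)*1 = (8993/2)*1 = 8993/2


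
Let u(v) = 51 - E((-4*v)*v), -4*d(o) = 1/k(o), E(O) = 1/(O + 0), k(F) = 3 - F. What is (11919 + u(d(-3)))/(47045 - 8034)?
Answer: 12114/39011 ≈ 0.31053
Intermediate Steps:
E(O) = 1/O
d(o) = -1/(4*(3 - o))
u(v) = 51 + 1/(4*v²) (u(v) = 51 - 1/((-4*v)*v) = 51 - 1/((-4*v²)) = 51 - (-1)/(4*v²) = 51 + 1/(4*v²))
(11919 + u(d(-3)))/(47045 - 8034) = (11919 + (51 + 1/(4*(1/(4*(-3 - 3)))²)))/(47045 - 8034) = (11919 + (51 + 1/(4*((¼)/(-6))²)))/39011 = (11919 + (51 + 1/(4*((¼)*(-⅙))²)))*(1/39011) = (11919 + (51 + 1/(4*(-1/24)²)))*(1/39011) = (11919 + (51 + (¼)*576))*(1/39011) = (11919 + (51 + 144))*(1/39011) = (11919 + 195)*(1/39011) = 12114*(1/39011) = 12114/39011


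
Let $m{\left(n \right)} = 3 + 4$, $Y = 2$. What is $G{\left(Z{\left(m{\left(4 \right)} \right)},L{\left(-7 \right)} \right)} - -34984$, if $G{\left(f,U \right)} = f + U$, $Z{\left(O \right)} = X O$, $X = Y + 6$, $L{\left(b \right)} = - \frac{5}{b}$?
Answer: $\frac{245285}{7} \approx 35041.0$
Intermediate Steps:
$m{\left(n \right)} = 7$
$X = 8$ ($X = 2 + 6 = 8$)
$Z{\left(O \right)} = 8 O$
$G{\left(f,U \right)} = U + f$
$G{\left(Z{\left(m{\left(4 \right)} \right)},L{\left(-7 \right)} \right)} - -34984 = \left(- \frac{5}{-7} + 8 \cdot 7\right) - -34984 = \left(\left(-5\right) \left(- \frac{1}{7}\right) + 56\right) + 34984 = \left(\frac{5}{7} + 56\right) + 34984 = \frac{397}{7} + 34984 = \frac{245285}{7}$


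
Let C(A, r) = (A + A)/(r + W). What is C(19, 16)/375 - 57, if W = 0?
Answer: -170981/3000 ≈ -56.994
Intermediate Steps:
C(A, r) = 2*A/r (C(A, r) = (A + A)/(r + 0) = (2*A)/r = 2*A/r)
C(19, 16)/375 - 57 = (2*19/16)/375 - 57 = (2*19*(1/16))/375 - 57 = (1/375)*(19/8) - 57 = 19/3000 - 57 = -170981/3000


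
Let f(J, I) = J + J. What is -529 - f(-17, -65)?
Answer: -495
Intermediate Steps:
f(J, I) = 2*J
-529 - f(-17, -65) = -529 - 2*(-17) = -529 - 1*(-34) = -529 + 34 = -495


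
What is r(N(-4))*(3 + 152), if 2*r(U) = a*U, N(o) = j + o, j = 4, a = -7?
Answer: 0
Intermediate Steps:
N(o) = 4 + o
r(U) = -7*U/2 (r(U) = (-7*U)/2 = -7*U/2)
r(N(-4))*(3 + 152) = (-7*(4 - 4)/2)*(3 + 152) = -7/2*0*155 = 0*155 = 0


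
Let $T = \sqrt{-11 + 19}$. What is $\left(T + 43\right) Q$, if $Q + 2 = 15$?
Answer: $559 + 26 \sqrt{2} \approx 595.77$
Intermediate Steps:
$Q = 13$ ($Q = -2 + 15 = 13$)
$T = 2 \sqrt{2}$ ($T = \sqrt{8} = 2 \sqrt{2} \approx 2.8284$)
$\left(T + 43\right) Q = \left(2 \sqrt{2} + 43\right) 13 = \left(43 + 2 \sqrt{2}\right) 13 = 559 + 26 \sqrt{2}$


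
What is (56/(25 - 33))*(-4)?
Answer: 28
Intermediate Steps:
(56/(25 - 33))*(-4) = (56/(-8))*(-4) = (56*(-1/8))*(-4) = -7*(-4) = 28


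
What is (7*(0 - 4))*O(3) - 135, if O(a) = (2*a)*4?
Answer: -807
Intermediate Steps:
O(a) = 8*a
(7*(0 - 4))*O(3) - 135 = (7*(0 - 4))*(8*3) - 135 = (7*(-4))*24 - 135 = -28*24 - 135 = -672 - 135 = -807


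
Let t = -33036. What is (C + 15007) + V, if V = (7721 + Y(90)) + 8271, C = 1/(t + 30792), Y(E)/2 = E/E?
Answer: 69566243/2244 ≈ 31001.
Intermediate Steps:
Y(E) = 2 (Y(E) = 2*(E/E) = 2*1 = 2)
C = -1/2244 (C = 1/(-33036 + 30792) = 1/(-2244) = -1/2244 ≈ -0.00044563)
V = 15994 (V = (7721 + 2) + 8271 = 7723 + 8271 = 15994)
(C + 15007) + V = (-1/2244 + 15007) + 15994 = 33675707/2244 + 15994 = 69566243/2244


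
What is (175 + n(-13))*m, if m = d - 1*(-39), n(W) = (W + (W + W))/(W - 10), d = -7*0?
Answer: 158496/23 ≈ 6891.1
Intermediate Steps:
d = 0
n(W) = 3*W/(-10 + W) (n(W) = (W + 2*W)/(-10 + W) = (3*W)/(-10 + W) = 3*W/(-10 + W))
m = 39 (m = 0 - 1*(-39) = 0 + 39 = 39)
(175 + n(-13))*m = (175 + 3*(-13)/(-10 - 13))*39 = (175 + 3*(-13)/(-23))*39 = (175 + 3*(-13)*(-1/23))*39 = (175 + 39/23)*39 = (4064/23)*39 = 158496/23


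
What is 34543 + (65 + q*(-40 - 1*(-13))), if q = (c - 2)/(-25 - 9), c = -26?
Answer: 587958/17 ≈ 34586.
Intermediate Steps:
q = 14/17 (q = (-26 - 2)/(-25 - 9) = -28/(-34) = -28*(-1/34) = 14/17 ≈ 0.82353)
34543 + (65 + q*(-40 - 1*(-13))) = 34543 + (65 + 14*(-40 - 1*(-13))/17) = 34543 + (65 + 14*(-40 + 13)/17) = 34543 + (65 + (14/17)*(-27)) = 34543 + (65 - 378/17) = 34543 + 727/17 = 587958/17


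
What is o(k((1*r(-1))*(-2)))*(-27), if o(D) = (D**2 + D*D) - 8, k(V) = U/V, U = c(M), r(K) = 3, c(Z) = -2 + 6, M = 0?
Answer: 192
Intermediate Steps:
c(Z) = 4
U = 4
k(V) = 4/V
o(D) = -8 + 2*D**2 (o(D) = (D**2 + D**2) - 8 = 2*D**2 - 8 = -8 + 2*D**2)
o(k((1*r(-1))*(-2)))*(-27) = (-8 + 2*(4/(((1*3)*(-2))))**2)*(-27) = (-8 + 2*(4/((3*(-2))))**2)*(-27) = (-8 + 2*(4/(-6))**2)*(-27) = (-8 + 2*(4*(-1/6))**2)*(-27) = (-8 + 2*(-2/3)**2)*(-27) = (-8 + 2*(4/9))*(-27) = (-8 + 8/9)*(-27) = -64/9*(-27) = 192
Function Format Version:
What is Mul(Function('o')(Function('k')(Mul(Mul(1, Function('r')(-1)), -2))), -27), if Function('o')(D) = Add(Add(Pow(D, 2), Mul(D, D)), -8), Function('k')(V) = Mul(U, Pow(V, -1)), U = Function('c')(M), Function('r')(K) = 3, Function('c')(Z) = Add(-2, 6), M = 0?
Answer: 192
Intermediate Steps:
Function('c')(Z) = 4
U = 4
Function('k')(V) = Mul(4, Pow(V, -1))
Function('o')(D) = Add(-8, Mul(2, Pow(D, 2))) (Function('o')(D) = Add(Add(Pow(D, 2), Pow(D, 2)), -8) = Add(Mul(2, Pow(D, 2)), -8) = Add(-8, Mul(2, Pow(D, 2))))
Mul(Function('o')(Function('k')(Mul(Mul(1, Function('r')(-1)), -2))), -27) = Mul(Add(-8, Mul(2, Pow(Mul(4, Pow(Mul(Mul(1, 3), -2), -1)), 2))), -27) = Mul(Add(-8, Mul(2, Pow(Mul(4, Pow(Mul(3, -2), -1)), 2))), -27) = Mul(Add(-8, Mul(2, Pow(Mul(4, Pow(-6, -1)), 2))), -27) = Mul(Add(-8, Mul(2, Pow(Mul(4, Rational(-1, 6)), 2))), -27) = Mul(Add(-8, Mul(2, Pow(Rational(-2, 3), 2))), -27) = Mul(Add(-8, Mul(2, Rational(4, 9))), -27) = Mul(Add(-8, Rational(8, 9)), -27) = Mul(Rational(-64, 9), -27) = 192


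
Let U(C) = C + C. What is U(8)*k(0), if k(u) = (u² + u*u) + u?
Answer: 0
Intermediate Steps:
U(C) = 2*C
k(u) = u + 2*u² (k(u) = (u² + u²) + u = 2*u² + u = u + 2*u²)
U(8)*k(0) = (2*8)*(0*(1 + 2*0)) = 16*(0*(1 + 0)) = 16*(0*1) = 16*0 = 0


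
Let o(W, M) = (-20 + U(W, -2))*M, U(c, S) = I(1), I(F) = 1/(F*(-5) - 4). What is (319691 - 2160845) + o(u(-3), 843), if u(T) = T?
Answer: -5574323/3 ≈ -1.8581e+6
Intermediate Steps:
I(F) = 1/(-4 - 5*F) (I(F) = 1/(-5*F - 4) = 1/(-4 - 5*F))
U(c, S) = -1/9 (U(c, S) = -1/(4 + 5*1) = -1/(4 + 5) = -1/9)
o(W, M) = -181*M/9 (o(W, M) = (-20 - 1/9)*M = -181*M/9)
(319691 - 2160845) + o(u(-3), 843) = (319691 - 2160845) - 181/9*843 = -1841154 - 50861/3 = -5574323/3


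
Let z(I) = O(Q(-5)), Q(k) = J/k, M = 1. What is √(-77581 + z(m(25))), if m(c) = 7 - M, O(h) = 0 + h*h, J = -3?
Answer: 2*I*√484879/5 ≈ 278.53*I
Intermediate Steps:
Q(k) = -3/k
O(h) = h² (O(h) = 0 + h² = h²)
m(c) = 6 (m(c) = 7 - 1*1 = 7 - 1 = 6)
z(I) = 9/25 (z(I) = (-3/(-5))² = (-3*(-⅕))² = (⅗)² = 9/25)
√(-77581 + z(m(25))) = √(-77581 + 9/25) = √(-1939516/25) = 2*I*√484879/5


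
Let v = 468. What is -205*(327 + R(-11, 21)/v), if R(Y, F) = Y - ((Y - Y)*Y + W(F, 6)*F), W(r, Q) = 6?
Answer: -31344295/468 ≈ -66975.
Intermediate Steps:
R(Y, F) = Y - 6*F (R(Y, F) = Y - ((Y - Y)*Y + 6*F) = Y - (0*Y + 6*F) = Y - (0 + 6*F) = Y - 6*F)
-205*(327 + R(-11, 21)/v) = -205*(327 + (-11 - 6*21)/468) = -205*(327 + (-11 - 126)*(1/468)) = -205*(327 - 137*1/468) = -205*(327 - 137/468) = -205*152899/468 = -31344295/468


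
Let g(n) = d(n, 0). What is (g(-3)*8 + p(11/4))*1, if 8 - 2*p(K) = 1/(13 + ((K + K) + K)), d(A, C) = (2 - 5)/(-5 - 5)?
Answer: 542/85 ≈ 6.3765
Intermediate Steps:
d(A, C) = 3/10 (d(A, C) = -3/(-10) = -3*(-⅒) = 3/10)
p(K) = 4 - 1/(2*(13 + 3*K)) (p(K) = 4 - 1/(2*(13 + ((K + K) + K))) = 4 - 1/(2*(13 + (2*K + K))) = 4 - 1/(2*(13 + 3*K)))
g(n) = 3/10
(g(-3)*8 + p(11/4))*1 = ((3/10)*8 + (103 + 24*(11/4))/(2*(13 + 3*(11/4))))*1 = (12/5 + (103 + 24*(11*(¼)))/(2*(13 + 3*(11*(¼)))))*1 = (12/5 + (103 + 24*(11/4))/(2*(13 + 3*(11/4))))*1 = (12/5 + (103 + 66)/(2*(13 + 33/4)))*1 = (12/5 + (½)*169/(85/4))*1 = (12/5 + (½)*(4/85)*169)*1 = (12/5 + 338/85)*1 = (542/85)*1 = 542/85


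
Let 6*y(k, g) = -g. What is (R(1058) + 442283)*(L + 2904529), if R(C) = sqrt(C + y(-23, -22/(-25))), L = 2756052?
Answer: 2503578746423 + 5660581*sqrt(238017)/15 ≈ 2.5038e+12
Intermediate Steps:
y(k, g) = -g/6 (y(k, g) = (-g)/6 = -g/6)
R(C) = sqrt(-11/75 + C) (R(C) = sqrt(C - (-11)/(3*(-25))) = sqrt(C - (-11)*(-1)/(3*25)) = sqrt(C - 1/6*22/25) = sqrt(C - 11/75) = sqrt(-11/75 + C))
(R(1058) + 442283)*(L + 2904529) = (sqrt(-33 + 225*1058)/15 + 442283)*(2756052 + 2904529) = (sqrt(-33 + 238050)/15 + 442283)*5660581 = (sqrt(238017)/15 + 442283)*5660581 = (442283 + sqrt(238017)/15)*5660581 = 2503578746423 + 5660581*sqrt(238017)/15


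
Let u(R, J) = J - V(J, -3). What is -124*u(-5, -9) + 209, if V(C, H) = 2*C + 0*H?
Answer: -907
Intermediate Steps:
V(C, H) = 2*C (V(C, H) = 2*C + 0 = 2*C)
u(R, J) = -J (u(R, J) = J - 2*J = -J)
-124*u(-5, -9) + 209 = -(-124)*(-9) + 209 = -124*9 + 209 = -1116 + 209 = -907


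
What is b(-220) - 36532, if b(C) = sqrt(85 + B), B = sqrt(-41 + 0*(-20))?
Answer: -36532 + sqrt(85 + I*sqrt(41)) ≈ -36523.0 + 0.34701*I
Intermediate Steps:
B = I*sqrt(41) (B = sqrt(-41 + 0) = sqrt(-41) = I*sqrt(41) ≈ 6.4031*I)
b(C) = sqrt(85 + I*sqrt(41))
b(-220) - 36532 = sqrt(85 + I*sqrt(41)) - 36532 = -36532 + sqrt(85 + I*sqrt(41))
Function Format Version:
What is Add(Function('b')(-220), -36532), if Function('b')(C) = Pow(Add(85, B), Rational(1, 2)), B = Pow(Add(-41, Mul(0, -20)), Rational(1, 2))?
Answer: Add(-36532, Pow(Add(85, Mul(I, Pow(41, Rational(1, 2)))), Rational(1, 2))) ≈ Add(-36523., Mul(0.34701, I))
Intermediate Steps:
B = Mul(I, Pow(41, Rational(1, 2))) (B = Pow(Add(-41, 0), Rational(1, 2)) = Pow(-41, Rational(1, 2)) = Mul(I, Pow(41, Rational(1, 2))) ≈ Mul(6.4031, I))
Function('b')(C) = Pow(Add(85, Mul(I, Pow(41, Rational(1, 2)))), Rational(1, 2))
Add(Function('b')(-220), -36532) = Add(Pow(Add(85, Mul(I, Pow(41, Rational(1, 2)))), Rational(1, 2)), -36532) = Add(-36532, Pow(Add(85, Mul(I, Pow(41, Rational(1, 2)))), Rational(1, 2)))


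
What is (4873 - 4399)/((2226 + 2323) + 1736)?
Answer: 158/2095 ≈ 0.075418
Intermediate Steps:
(4873 - 4399)/((2226 + 2323) + 1736) = 474/(4549 + 1736) = 474/6285 = 474*(1/6285) = 158/2095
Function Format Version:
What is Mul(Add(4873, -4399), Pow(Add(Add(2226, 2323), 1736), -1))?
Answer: Rational(158, 2095) ≈ 0.075418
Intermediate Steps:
Mul(Add(4873, -4399), Pow(Add(Add(2226, 2323), 1736), -1)) = Mul(474, Pow(Add(4549, 1736), -1)) = Mul(474, Pow(6285, -1)) = Mul(474, Rational(1, 6285)) = Rational(158, 2095)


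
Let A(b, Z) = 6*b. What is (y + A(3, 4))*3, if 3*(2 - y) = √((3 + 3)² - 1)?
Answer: 60 - √35 ≈ 54.084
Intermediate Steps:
y = 2 - √35/3 (y = 2 - √((3 + 3)² - 1)/3 = 2 - √(6² - 1)/3 = 2 - √(36 - 1)/3 = 2 - √35/3 ≈ 0.027973)
(y + A(3, 4))*3 = ((2 - √35/3) + 6*3)*3 = ((2 - √35/3) + 18)*3 = (20 - √35/3)*3 = 60 - √35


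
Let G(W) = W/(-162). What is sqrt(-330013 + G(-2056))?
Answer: 5*I*sqrt(1069201)/9 ≈ 574.46*I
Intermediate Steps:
G(W) = -W/162 (G(W) = W*(-1/162) = -W/162)
sqrt(-330013 + G(-2056)) = sqrt(-330013 - 1/162*(-2056)) = sqrt(-330013 + 1028/81) = sqrt(-26730025/81) = 5*I*sqrt(1069201)/9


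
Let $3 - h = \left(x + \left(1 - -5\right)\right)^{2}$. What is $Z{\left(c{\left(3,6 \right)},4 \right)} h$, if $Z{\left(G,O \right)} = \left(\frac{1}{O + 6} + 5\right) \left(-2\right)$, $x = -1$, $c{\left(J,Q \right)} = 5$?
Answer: $\frac{1122}{5} \approx 224.4$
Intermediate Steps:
$h = -22$ ($h = 3 - \left(-1 + \left(1 - -5\right)\right)^{2} = 3 - \left(-1 + \left(1 + 5\right)\right)^{2} = 3 - \left(-1 + 6\right)^{2} = 3 - 5^{2} = 3 - 25 = -22$)
$Z{\left(G,O \right)} = -10 - \frac{2}{6 + O}$ ($Z{\left(G,O \right)} = \left(\frac{1}{6 + O} + 5\right) \left(-2\right) = \left(5 + \frac{1}{6 + O}\right) \left(-2\right) = -10 - \frac{2}{6 + O}$)
$Z{\left(c{\left(3,6 \right)},4 \right)} h = \frac{2 \left(-31 - 20\right)}{6 + 4} \left(-22\right) = \frac{2 \left(-31 - 20\right)}{10} \left(-22\right) = 2 \cdot \frac{1}{10} \left(-51\right) \left(-22\right) = \left(- \frac{51}{5}\right) \left(-22\right) = \frac{1122}{5}$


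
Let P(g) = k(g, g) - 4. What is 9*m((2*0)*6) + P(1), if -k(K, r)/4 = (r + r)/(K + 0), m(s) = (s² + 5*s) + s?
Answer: -12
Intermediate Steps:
m(s) = s² + 6*s
k(K, r) = -8*r/K (k(K, r) = -4*(r + r)/(K + 0) = -4*2*r/K = -8*r/K)
P(g) = -12 (P(g) = -8*g/g - 4 = -8 - 4 = -12)
9*m((2*0)*6) + P(1) = 9*(((2*0)*6)*(6 + (2*0)*6)) - 12 = 9*((0*6)*(6 + 0*6)) - 12 = 9*(0*(6 + 0)) - 12 = 9*(0*6) - 12 = 9*0 - 12 = 0 - 12 = -12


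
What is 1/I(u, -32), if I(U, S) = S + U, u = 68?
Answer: 1/36 ≈ 0.027778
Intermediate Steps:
1/I(u, -32) = 1/(-32 + 68) = 1/36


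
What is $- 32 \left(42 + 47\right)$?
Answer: $-2848$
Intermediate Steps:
$- 32 \left(42 + 47\right) = \left(-32\right) 89 = -2848$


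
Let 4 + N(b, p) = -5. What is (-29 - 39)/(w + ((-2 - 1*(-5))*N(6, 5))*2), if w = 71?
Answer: -4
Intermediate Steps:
N(b, p) = -9 (N(b, p) = -4 - 5 = -9)
(-29 - 39)/(w + ((-2 - 1*(-5))*N(6, 5))*2) = (-29 - 39)/(71 + ((-2 - 1*(-5))*(-9))*2) = -68/(71 + ((-2 + 5)*(-9))*2) = -68/(71 + (3*(-9))*2) = -68/(71 - 27*2) = -68/(71 - 54) = -68/17 = -68*1/17 = -4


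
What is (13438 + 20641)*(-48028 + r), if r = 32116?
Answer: -542265048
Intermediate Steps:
(13438 + 20641)*(-48028 + r) = (13438 + 20641)*(-48028 + 32116) = 34079*(-15912) = -542265048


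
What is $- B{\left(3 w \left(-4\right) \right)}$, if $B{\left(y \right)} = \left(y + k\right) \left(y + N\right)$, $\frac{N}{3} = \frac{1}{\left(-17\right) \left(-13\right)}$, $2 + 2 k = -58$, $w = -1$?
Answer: $\frac{47790}{221} \approx 216.24$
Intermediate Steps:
$k = -30$ ($k = -1 + \frac{1}{2} \left(-58\right) = -1 - 29 = -30$)
$N = \frac{3}{221}$ ($N = \frac{3}{\left(-17\right) \left(-13\right)} = \frac{3}{221} \approx 0.013575$)
$B{\left(y \right)} = \left(-30 + y\right) \left(\frac{3}{221} + y\right)$ ($B{\left(y \right)} = \left(y - 30\right) \left(y + \frac{3}{221}\right) = \left(-30 + y\right) \left(\frac{3}{221} + y\right)$)
$- B{\left(3 w \left(-4\right) \right)} = - (- \frac{90}{221} + \left(3 \left(-1\right) \left(-4\right)\right)^{2} - \frac{6627 \cdot 3 \left(-1\right) \left(-4\right)}{221}) = - (- \frac{90}{221} + \left(\left(-3\right) \left(-4\right)\right)^{2} - \frac{6627 \left(\left(-3\right) \left(-4\right)\right)}{221}) = - (- \frac{90}{221} + 12^{2} - \frac{79524}{221}) = - (- \frac{90}{221} + 144 - \frac{79524}{221}) = \left(-1\right) \left(- \frac{47790}{221}\right) = \frac{47790}{221}$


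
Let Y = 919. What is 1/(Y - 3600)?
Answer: -1/2681 ≈ -0.00037300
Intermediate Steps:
1/(Y - 3600) = 1/(919 - 3600) = 1/(-2681) = -1/2681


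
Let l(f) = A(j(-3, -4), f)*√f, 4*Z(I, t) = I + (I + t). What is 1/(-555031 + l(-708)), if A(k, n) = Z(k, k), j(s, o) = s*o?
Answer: -555031/308059468309 - 18*I*√177/308059468309 ≈ -1.8017e-6 - 7.7736e-10*I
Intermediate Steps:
j(s, o) = o*s
Z(I, t) = I/2 + t/4 (Z(I, t) = (I + (I + t))/4 = (t + 2*I)/4 = I/2 + t/4)
A(k, n) = 3*k/4 (A(k, n) = k/2 + k/4 = 3*k/4)
l(f) = 9*√f (l(f) = (3*(-4*(-3))/4)*√f = ((¾)*12)*√f = 9*√f)
1/(-555031 + l(-708)) = 1/(-555031 + 9*√(-708)) = 1/(-555031 + 9*(2*I*√177)) = 1/(-555031 + 18*I*√177)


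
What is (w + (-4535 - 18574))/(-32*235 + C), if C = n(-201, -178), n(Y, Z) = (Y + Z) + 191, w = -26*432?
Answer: 34341/7708 ≈ 4.4552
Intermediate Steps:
w = -11232
n(Y, Z) = 191 + Y + Z
C = -188 (C = 191 - 201 - 178 = -188)
(w + (-4535 - 18574))/(-32*235 + C) = (-11232 + (-4535 - 18574))/(-32*235 - 188) = (-11232 - 23109)/(-7520 - 188) = -34341/(-7708) = -34341*(-1/7708) = 34341/7708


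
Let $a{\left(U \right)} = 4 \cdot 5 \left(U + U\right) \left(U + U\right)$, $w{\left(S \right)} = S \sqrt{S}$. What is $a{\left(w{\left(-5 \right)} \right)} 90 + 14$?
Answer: $-899986$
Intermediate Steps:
$w{\left(S \right)} = S^{\frac{3}{2}}$
$a{\left(U \right)} = 80 U^{2}$ ($a{\left(U \right)} = 20 \cdot 2 U 2 U = 20 \cdot 4 U^{2} = 80 U^{2}$)
$a{\left(w{\left(-5 \right)} \right)} 90 + 14 = 80 \left(\left(-5\right)^{\frac{3}{2}}\right)^{2} \cdot 90 + 14 = 80 \left(- 5 i \sqrt{5}\right)^{2} \cdot 90 + 14 = 80 \left(-125\right) 90 + 14 = \left(-10000\right) 90 + 14 = -900000 + 14 = -899986$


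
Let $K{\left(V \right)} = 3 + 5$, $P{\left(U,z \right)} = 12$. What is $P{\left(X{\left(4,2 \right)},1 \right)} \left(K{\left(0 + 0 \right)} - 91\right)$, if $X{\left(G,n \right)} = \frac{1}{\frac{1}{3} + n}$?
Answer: $-996$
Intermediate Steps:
$X{\left(G,n \right)} = \frac{1}{\frac{1}{3} + n}$
$K{\left(V \right)} = 8$
$P{\left(X{\left(4,2 \right)},1 \right)} \left(K{\left(0 + 0 \right)} - 91\right) = 12 \left(8 - 91\right) = 12 \left(-83\right) = -996$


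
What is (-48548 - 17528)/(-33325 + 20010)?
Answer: 66076/13315 ≈ 4.9625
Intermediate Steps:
(-48548 - 17528)/(-33325 + 20010) = -66076/(-13315) = -66076*(-1/13315) = 66076/13315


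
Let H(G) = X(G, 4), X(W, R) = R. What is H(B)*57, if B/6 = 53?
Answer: 228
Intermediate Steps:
B = 318 (B = 6*53 = 318)
H(G) = 4
H(B)*57 = 4*57 = 228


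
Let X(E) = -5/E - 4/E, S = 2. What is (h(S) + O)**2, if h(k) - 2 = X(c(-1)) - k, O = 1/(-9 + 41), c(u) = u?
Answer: 83521/1024 ≈ 81.563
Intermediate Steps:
O = 1/32 ≈ 0.031250
X(E) = -9/E
h(k) = 11 - k (h(k) = 2 + (-9/(-1) - k) = 2 + (-9*(-1) - k) = 2 + (9 - k) = 11 - k)
(h(S) + O)**2 = ((11 - 1*2) + 1/32)**2 = ((11 - 2) + 1/32)**2 = (9 + 1/32)**2 = (289/32)**2 = 83521/1024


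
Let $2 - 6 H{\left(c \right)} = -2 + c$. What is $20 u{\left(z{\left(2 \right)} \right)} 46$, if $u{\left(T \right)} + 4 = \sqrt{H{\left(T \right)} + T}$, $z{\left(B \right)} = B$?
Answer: $-3680 + \frac{920 \sqrt{21}}{3} \approx -2274.7$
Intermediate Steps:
$H{\left(c \right)} = \frac{2}{3} - \frac{c}{6}$ ($H{\left(c \right)} = \frac{1}{3} - \frac{-2 + c}{6} = \frac{1}{3} - \left(- \frac{1}{3} + \frac{c}{6}\right) = \frac{2}{3} - \frac{c}{6}$)
$u{\left(T \right)} = -4 + \sqrt{\frac{2}{3} + \frac{5 T}{6}}$ ($u{\left(T \right)} = -4 + \sqrt{\left(\frac{2}{3} - \frac{T}{6}\right) + T} = -4 + \sqrt{\frac{2}{3} + \frac{5 T}{6}}$)
$20 u{\left(z{\left(2 \right)} \right)} 46 = 20 \left(-4 + \frac{\sqrt{24 + 30 \cdot 2}}{6}\right) 46 = 20 \left(-4 + \frac{\sqrt{24 + 60}}{6}\right) 46 = 20 \left(-4 + \frac{\sqrt{84}}{6}\right) 46 = 20 \left(-4 + \frac{2 \sqrt{21}}{6}\right) 46 = 20 \left(-4 + \frac{\sqrt{21}}{3}\right) 46 = \left(-80 + \frac{20 \sqrt{21}}{3}\right) 46 = -3680 + \frac{920 \sqrt{21}}{3}$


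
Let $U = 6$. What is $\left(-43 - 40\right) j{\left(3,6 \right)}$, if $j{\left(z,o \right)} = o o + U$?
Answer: $-3486$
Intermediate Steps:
$j{\left(z,o \right)} = 6 + o^{2}$ ($j{\left(z,o \right)} = o o + 6 = o^{2} + 6 = 6 + o^{2}$)
$\left(-43 - 40\right) j{\left(3,6 \right)} = \left(-43 - 40\right) \left(6 + 6^{2}\right) = - 83 \left(6 + 36\right) = \left(-83\right) 42 = -3486$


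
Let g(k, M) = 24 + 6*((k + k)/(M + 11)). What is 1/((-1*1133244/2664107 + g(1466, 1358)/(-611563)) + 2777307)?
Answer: 2230469629590929/6194697966630307968999 ≈ 3.6006e-7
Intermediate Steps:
g(k, M) = 24 + 12*k/(11 + M) (g(k, M) = 24 + 6*((2*k)/(11 + M)) = 24 + 6*(2*k/(11 + M)) = 24 + 12*k/(11 + M))
1/((-1*1133244/2664107 + g(1466, 1358)/(-611563)) + 2777307) = 1/((-1*1133244/2664107 + (12*(22 + 1466 + 2*1358)/(11 + 1358))/(-611563)) + 2777307) = 1/((-1133244*1/2664107 + (12*(22 + 1466 + 2716)/1369)*(-1/611563)) + 2777307) = 1/((-1133244/2664107 + (12*(1/1369)*4204)*(-1/611563)) + 2777307) = 1/((-1133244/2664107 + (50448/1369)*(-1/611563)) + 2777307) = 1/((-1133244/2664107 - 50448/837229747) + 2777307) = 1/(-948919986279204/2230469629590929 + 2777307) = 1/(6194697966630307968999/2230469629590929) = 2230469629590929/6194697966630307968999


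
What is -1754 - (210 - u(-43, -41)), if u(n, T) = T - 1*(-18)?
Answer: -1987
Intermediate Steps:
u(n, T) = 18 + T (u(n, T) = T + 18 = 18 + T)
-1754 - (210 - u(-43, -41)) = -1754 - (210 - (18 - 41)) = -1754 - (210 - 1*(-23)) = -1754 - (210 + 23) = -1754 - 1*233 = -1754 - 233 = -1987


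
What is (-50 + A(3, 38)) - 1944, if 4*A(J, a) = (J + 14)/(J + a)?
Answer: -326999/164 ≈ -1993.9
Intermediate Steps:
A(J, a) = (14 + J)/(4*(J + a)) (A(J, a) = ((J + 14)/(J + a))/4 = ((14 + J)/(J + a))/4 = (14 + J)/(4*(J + a)))
(-50 + A(3, 38)) - 1944 = (-50 + (14 + 3)/(4*(3 + 38))) - 1944 = (-50 + (¼)*17/41) - 1944 = (-50 + (¼)*(1/41)*17) - 1944 = (-50 + 17/164) - 1944 = -8183/164 - 1944 = -326999/164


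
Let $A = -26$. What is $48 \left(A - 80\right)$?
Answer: $-5088$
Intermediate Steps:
$48 \left(A - 80\right) = 48 \left(-26 - 80\right) = 48 \left(-106\right) = -5088$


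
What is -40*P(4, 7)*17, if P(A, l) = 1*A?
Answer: -2720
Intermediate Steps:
P(A, l) = A
-40*P(4, 7)*17 = -40*4*17 = -160*17 = -2720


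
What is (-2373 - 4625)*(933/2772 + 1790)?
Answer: -5788294229/462 ≈ -1.2529e+7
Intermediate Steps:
(-2373 - 4625)*(933/2772 + 1790) = -6998*(933*(1/2772) + 1790) = -6998*(311/924 + 1790) = -6998*1654271/924 = -5788294229/462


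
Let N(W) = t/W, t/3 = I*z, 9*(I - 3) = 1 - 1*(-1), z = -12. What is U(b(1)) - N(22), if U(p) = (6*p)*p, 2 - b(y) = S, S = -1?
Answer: 652/11 ≈ 59.273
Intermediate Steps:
I = 29/9 (I = 3 + (1 - 1*(-1))/9 = 3 + (1 + 1)/9 = 3 + (⅑)*2 = 3 + 2/9 = 29/9 ≈ 3.2222)
b(y) = 3 (b(y) = 2 - 1*(-1) = 2 + 1 = 3)
U(p) = 6*p²
t = -116 (t = 3*((29/9)*(-12)) = 3*(-116/3) = -116)
N(W) = -116/W
U(b(1)) - N(22) = 6*3² - (-116)/22 = 6*9 - (-116)/22 = 54 - 1*(-58/11) = 54 + 58/11 = 652/11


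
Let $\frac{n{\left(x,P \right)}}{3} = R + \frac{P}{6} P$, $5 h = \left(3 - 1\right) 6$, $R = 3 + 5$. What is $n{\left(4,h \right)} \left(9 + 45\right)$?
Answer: $\frac{36288}{25} \approx 1451.5$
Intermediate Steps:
$R = 8$
$h = \frac{12}{5}$ ($h = \frac{\left(3 - 1\right) 6}{5} = \frac{2 \cdot 6}{5} = \frac{1}{5} \cdot 12 = \frac{12}{5} \approx 2.4$)
$n{\left(x,P \right)} = 24 + \frac{P^{2}}{2}$ ($n{\left(x,P \right)} = 3 \left(8 + \frac{P}{6} P\right) = 3 \left(8 + \frac{P^{2}}{6}\right) = 24 + \frac{P^{2}}{2}$)
$n{\left(4,h \right)} \left(9 + 45\right) = \left(24 + \frac{\left(\frac{12}{5}\right)^{2}}{2}\right) \left(9 + 45\right) = \left(24 + \frac{1}{2} \cdot \frac{144}{25}\right) 54 = \left(24 + \frac{72}{25}\right) 54 = \frac{672}{25} \cdot 54 = \frac{36288}{25}$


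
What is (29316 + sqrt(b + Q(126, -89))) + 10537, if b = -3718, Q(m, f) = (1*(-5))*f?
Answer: 39853 + I*sqrt(3273) ≈ 39853.0 + 57.21*I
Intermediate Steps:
Q(m, f) = -5*f
(29316 + sqrt(b + Q(126, -89))) + 10537 = (29316 + sqrt(-3718 - 5*(-89))) + 10537 = (29316 + sqrt(-3718 + 445)) + 10537 = (29316 + sqrt(-3273)) + 10537 = (29316 + I*sqrt(3273)) + 10537 = 39853 + I*sqrt(3273)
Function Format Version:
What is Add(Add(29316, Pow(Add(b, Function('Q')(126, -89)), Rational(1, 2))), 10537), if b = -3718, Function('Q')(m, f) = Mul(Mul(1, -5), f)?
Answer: Add(39853, Mul(I, Pow(3273, Rational(1, 2)))) ≈ Add(39853., Mul(57.210, I))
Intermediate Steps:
Function('Q')(m, f) = Mul(-5, f)
Add(Add(29316, Pow(Add(b, Function('Q')(126, -89)), Rational(1, 2))), 10537) = Add(Add(29316, Pow(Add(-3718, Mul(-5, -89)), Rational(1, 2))), 10537) = Add(Add(29316, Pow(Add(-3718, 445), Rational(1, 2))), 10537) = Add(Add(29316, Pow(-3273, Rational(1, 2))), 10537) = Add(Add(29316, Mul(I, Pow(3273, Rational(1, 2)))), 10537) = Add(39853, Mul(I, Pow(3273, Rational(1, 2))))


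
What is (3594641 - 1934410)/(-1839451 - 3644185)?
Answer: -1660231/5483636 ≈ -0.30276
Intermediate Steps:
(3594641 - 1934410)/(-1839451 - 3644185) = 1660231/(-5483636) = 1660231*(-1/5483636) = -1660231/5483636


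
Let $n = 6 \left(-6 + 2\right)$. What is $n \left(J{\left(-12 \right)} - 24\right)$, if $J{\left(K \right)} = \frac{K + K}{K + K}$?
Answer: $552$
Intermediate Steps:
$J{\left(K \right)} = 1$ ($J{\left(K \right)} = \frac{2 K}{2 K} = 2 K \frac{1}{2 K} = 1$)
$n = -24$ ($n = 6 \left(-4\right) = -24$)
$n \left(J{\left(-12 \right)} - 24\right) = - 24 \left(1 - 24\right) = \left(-24\right) \left(-23\right) = 552$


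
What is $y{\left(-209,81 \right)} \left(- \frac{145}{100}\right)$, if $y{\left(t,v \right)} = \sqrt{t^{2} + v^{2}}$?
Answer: $- \frac{29 \sqrt{50242}}{20} \approx -325.01$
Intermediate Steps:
$y{\left(-209,81 \right)} \left(- \frac{145}{100}\right) = \sqrt{\left(-209\right)^{2} + 81^{2}} \left(- \frac{145}{100}\right) = \sqrt{43681 + 6561} \left(\left(-145\right) \frac{1}{100}\right) = \sqrt{50242} \left(- \frac{29}{20}\right) = - \frac{29 \sqrt{50242}}{20}$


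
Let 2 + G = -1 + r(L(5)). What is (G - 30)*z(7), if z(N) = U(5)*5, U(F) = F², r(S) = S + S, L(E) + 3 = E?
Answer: -3625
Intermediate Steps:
L(E) = -3 + E
r(S) = 2*S
G = 1 (G = -2 + (-1 + 2*(-3 + 5)) = -2 + (-1 + 2*2) = -2 + (-1 + 4) = -2 + 3 = 1)
z(N) = 125 (z(N) = 5²*5 = 25*5 = 125)
(G - 30)*z(7) = (1 - 30)*125 = -29*125 = -3625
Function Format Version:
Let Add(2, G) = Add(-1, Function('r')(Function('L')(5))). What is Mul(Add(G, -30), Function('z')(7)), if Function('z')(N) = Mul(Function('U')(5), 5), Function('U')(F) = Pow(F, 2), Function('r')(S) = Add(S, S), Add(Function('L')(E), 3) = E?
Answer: -3625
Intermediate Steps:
Function('L')(E) = Add(-3, E)
Function('r')(S) = Mul(2, S)
G = 1 (G = Add(-2, Add(-1, Mul(2, Add(-3, 5)))) = Add(-2, Add(-1, Mul(2, 2))) = Add(-2, Add(-1, 4)) = Add(-2, 3) = 1)
Function('z')(N) = 125 (Function('z')(N) = Mul(Pow(5, 2), 5) = Mul(25, 5) = 125)
Mul(Add(G, -30), Function('z')(7)) = Mul(Add(1, -30), 125) = Mul(-29, 125) = -3625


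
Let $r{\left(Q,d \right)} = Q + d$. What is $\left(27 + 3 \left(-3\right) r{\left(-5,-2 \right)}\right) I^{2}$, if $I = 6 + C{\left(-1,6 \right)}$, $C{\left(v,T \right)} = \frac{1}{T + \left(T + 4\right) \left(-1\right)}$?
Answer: $\frac{23805}{8} \approx 2975.6$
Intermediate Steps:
$C{\left(v,T \right)} = - \frac{1}{4}$ ($C{\left(v,T \right)} = \frac{1}{T + \left(4 + T\right) \left(-1\right)} = \frac{1}{T - \left(4 + T\right)} = \frac{1}{-4} = - \frac{1}{4}$)
$I = \frac{23}{4}$ ($I = 6 - \frac{1}{4} = \frac{23}{4} \approx 5.75$)
$\left(27 + 3 \left(-3\right) r{\left(-5,-2 \right)}\right) I^{2} = \left(27 + 3 \left(-3\right) \left(-5 - 2\right)\right) \left(\frac{23}{4}\right)^{2} = \left(27 - -63\right) \frac{529}{16} = \left(27 + 63\right) \frac{529}{16} = 90 \cdot \frac{529}{16} = \frac{23805}{8}$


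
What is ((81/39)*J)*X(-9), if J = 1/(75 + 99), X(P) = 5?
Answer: 45/754 ≈ 0.059682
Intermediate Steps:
J = 1/174 ≈ 0.0057471
((81/39)*J)*X(-9) = ((81/39)*(1/174))*5 = ((81*(1/39))*(1/174))*5 = ((27/13)*(1/174))*5 = (9/754)*5 = 45/754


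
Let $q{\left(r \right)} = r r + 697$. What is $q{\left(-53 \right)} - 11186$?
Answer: $-7680$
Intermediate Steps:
$q{\left(r \right)} = 697 + r^{2}$ ($q{\left(r \right)} = r^{2} + 697 = 697 + r^{2}$)
$q{\left(-53 \right)} - 11186 = \left(697 + \left(-53\right)^{2}\right) - 11186 = \left(697 + 2809\right) - 11186 = 3506 - 11186 = -7680$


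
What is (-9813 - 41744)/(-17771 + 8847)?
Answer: 51557/8924 ≈ 5.7773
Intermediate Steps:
(-9813 - 41744)/(-17771 + 8847) = -51557/(-8924) = -51557*(-1/8924) = 51557/8924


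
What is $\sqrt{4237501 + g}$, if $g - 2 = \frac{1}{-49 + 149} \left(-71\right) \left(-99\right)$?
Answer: $\frac{\sqrt{423757329}}{10} \approx 2058.5$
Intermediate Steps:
$g = \frac{7229}{100}$ ($g = 2 + \frac{1}{-49 + 149} \left(-71\right) \left(-99\right) = 2 + \frac{1}{100} \left(-71\right) \left(-99\right) = 2 - - \frac{7029}{100} = 2 + \frac{7029}{100} = \frac{7229}{100} \approx 72.29$)
$\sqrt{4237501 + g} = \sqrt{4237501 + \frac{7229}{100}} = \sqrt{\frac{423757329}{100}} = \frac{\sqrt{423757329}}{10}$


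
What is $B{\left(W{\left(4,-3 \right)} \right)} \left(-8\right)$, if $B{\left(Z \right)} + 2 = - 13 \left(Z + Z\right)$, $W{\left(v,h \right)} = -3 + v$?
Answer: $224$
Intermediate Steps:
$B{\left(Z \right)} = -2 - 26 Z$ ($B{\left(Z \right)} = -2 - 13 \left(Z + Z\right) = -2 - 13 \cdot 2 Z = -2 - 26 Z$)
$B{\left(W{\left(4,-3 \right)} \right)} \left(-8\right) = \left(-2 - 26 \left(-3 + 4\right)\right) \left(-8\right) = \left(-2 - 26\right) \left(-8\right) = \left(-28\right) \left(-8\right) = 224$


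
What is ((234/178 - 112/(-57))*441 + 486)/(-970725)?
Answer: -217831/109433065 ≈ -0.0019905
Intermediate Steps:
((234/178 - 112/(-57))*441 + 486)/(-970725) = ((234*(1/178) - 112*(-1/57))*441 + 486)*(-1/970725) = ((117/89 + 112/57)*441 + 486)*(-1/970725) = ((16637/5073)*441 + 486)*(-1/970725) = (2445639/1691 + 486)*(-1/970725) = (3267465/1691)*(-1/970725) = -217831/109433065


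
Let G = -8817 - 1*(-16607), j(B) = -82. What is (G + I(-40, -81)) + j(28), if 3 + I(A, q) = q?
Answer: 7624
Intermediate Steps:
I(A, q) = -3 + q
G = 7790 (G = -8817 + 16607 = 7790)
(G + I(-40, -81)) + j(28) = (7790 + (-3 - 81)) - 82 = (7790 - 84) - 82 = 7706 - 82 = 7624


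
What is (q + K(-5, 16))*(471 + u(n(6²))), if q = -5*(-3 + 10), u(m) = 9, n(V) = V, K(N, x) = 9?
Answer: -12480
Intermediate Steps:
q = -35 (q = -5*7 = -35)
(q + K(-5, 16))*(471 + u(n(6²))) = (-35 + 9)*(471 + 9) = -26*480 = -12480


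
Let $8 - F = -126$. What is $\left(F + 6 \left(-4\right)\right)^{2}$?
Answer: $12100$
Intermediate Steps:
$F = 134$ ($F = 8 - -126 = 8 + 126 = 134$)
$\left(F + 6 \left(-4\right)\right)^{2} = \left(134 + 6 \left(-4\right)\right)^{2} = \left(134 - 24\right)^{2} = 110^{2} = 12100$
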